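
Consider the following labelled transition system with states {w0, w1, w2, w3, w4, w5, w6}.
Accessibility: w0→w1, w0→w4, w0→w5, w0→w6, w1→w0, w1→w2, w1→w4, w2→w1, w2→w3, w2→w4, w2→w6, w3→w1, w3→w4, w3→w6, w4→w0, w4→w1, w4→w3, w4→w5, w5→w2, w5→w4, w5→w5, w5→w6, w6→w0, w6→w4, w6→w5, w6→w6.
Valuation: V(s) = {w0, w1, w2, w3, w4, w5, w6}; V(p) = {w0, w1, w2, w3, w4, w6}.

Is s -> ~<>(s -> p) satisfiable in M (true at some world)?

No

Let φ = s -> ~<>(s -> p). Evaluate φ at each world:
  w0 (successors {w1, w4, w5, w6}): φ is false.
  w1 (successors {w0, w2, w4}): φ is false.
  w2 (successors {w1, w3, w4, w6}): φ is false.
  w3 (successors {w1, w4, w6}): φ is false.
  w4 (successors {w0, w1, w3, w5}): φ is false.
  w5 (successors {w2, w4, w5, w6}): φ is false.
  w6 (successors {w0, w4, w5, w6}): φ is false.
For instance, at w3:
  At w3: s is true, ~<>(s -> p) is false, so s -> ~<>(s -> p) is false.
    At w3: <>(s -> p) is true, so ~<>(s -> p) is false.
      At w3: <>(s -> p) requires s -> p at some successor in {w1, w4, w6}.
        s -> p holds at w1, so <>(s -> p) is true at w3.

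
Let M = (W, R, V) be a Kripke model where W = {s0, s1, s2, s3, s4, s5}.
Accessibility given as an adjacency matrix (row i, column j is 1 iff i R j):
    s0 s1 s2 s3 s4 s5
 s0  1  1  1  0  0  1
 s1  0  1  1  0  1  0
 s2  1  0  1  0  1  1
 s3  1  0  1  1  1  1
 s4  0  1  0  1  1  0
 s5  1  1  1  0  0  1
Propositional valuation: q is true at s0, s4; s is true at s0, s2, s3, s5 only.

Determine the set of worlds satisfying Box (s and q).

Let φ = Box (s and q). Evaluate φ at each world:
  s0 (successors {s0, s1, s2, s5}): φ is false.
  s1 (successors {s1, s2, s4}): φ is false.
  s2 (successors {s0, s2, s4, s5}): φ is false.
  s3 (successors {s0, s2, s3, s4, s5}): φ is false.
  s4 (successors {s1, s3, s4}): φ is false.
  s5 (successors {s0, s1, s2, s5}): φ is false.
For instance, at s3:
  At s3: Box (s and q) requires s and q at every successor {s0, s2, s3, s4, s5}.
    s and q fails at s2, so Box (s and q) is false at s3.
Satisfying worlds: none.

none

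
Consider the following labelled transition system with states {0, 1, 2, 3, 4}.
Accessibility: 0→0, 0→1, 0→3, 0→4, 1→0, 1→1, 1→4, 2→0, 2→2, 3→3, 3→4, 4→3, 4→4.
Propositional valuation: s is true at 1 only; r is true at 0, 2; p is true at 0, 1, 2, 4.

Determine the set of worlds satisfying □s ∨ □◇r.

2

Recall that □ψ holds at a world iff ψ holds at every accessible world, and ◇ψ holds iff ψ holds at some accessible world.
Let φ = □s ∨ □◇r. Evaluate φ at each world:
  0 (successors {0, 1, 3, 4}): φ is false.
  1 (successors {0, 1, 4}): φ is false.
  2 (successors {0, 2}): φ is true.
  3 (successors {3, 4}): φ is false.
  4 (successors {3, 4}): φ is false.
For instance, at 3:
  At 3: □s is false, □◇r is false, so □s ∨ □◇r is false.
    At 3: □s requires s at every successor {3, 4}.
      s fails at 3, so □s is false at 3.
    At 3: □◇r requires ◇r at every successor {3, 4}.
      ◇r fails at 3, so □◇r is false at 3.
Satisfying worlds: {2}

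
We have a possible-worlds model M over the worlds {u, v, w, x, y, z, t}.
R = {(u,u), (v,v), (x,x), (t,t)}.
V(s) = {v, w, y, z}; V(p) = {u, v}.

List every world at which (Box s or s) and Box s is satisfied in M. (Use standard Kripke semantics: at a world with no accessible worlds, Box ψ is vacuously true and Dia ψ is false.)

v, w, y, z

Recall that Box ψ holds at a world iff ψ holds at every accessible world, and Dia ψ holds iff ψ holds at some accessible world.
Let φ = (Box s or s) and Box s. Evaluate φ at each world:
  u (successors {u}): φ is false.
  v (successors {v}): φ is true.
  w (successors ∅): φ is true.
  x (successors {x}): φ is false.
  y (successors ∅): φ is true.
  z (successors ∅): φ is true.
  t (successors {t}): φ is false.
For instance, at t:
  At t: Box s or s is false, Box s is false, so (Box s or s) and Box s is false.
    At t: Box s is false, s is false, so Box s or s is false.
      At t: Box s requires s at every successor {t}.
        s fails at t, so Box s is false at t.
    At t: Box s requires s at every successor {t}.
      s fails at t, so Box s is false at t.
Satisfying worlds: {v, w, y, z}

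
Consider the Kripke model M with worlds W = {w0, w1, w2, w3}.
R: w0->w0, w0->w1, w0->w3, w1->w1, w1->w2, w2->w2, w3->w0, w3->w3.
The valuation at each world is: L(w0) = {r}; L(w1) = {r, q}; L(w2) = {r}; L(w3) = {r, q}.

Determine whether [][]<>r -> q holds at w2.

No

At w2: [][]<>r is true, q is false, so [][]<>r -> q is false.
  At w2: [][]<>r requires []<>r at every successor {w2}.
      At w2: []<>r requires <>r at every successor {w2}.
        At w2: <>r is true.
      So []<>r is true at w2.
  So [][]<>r is true at w2.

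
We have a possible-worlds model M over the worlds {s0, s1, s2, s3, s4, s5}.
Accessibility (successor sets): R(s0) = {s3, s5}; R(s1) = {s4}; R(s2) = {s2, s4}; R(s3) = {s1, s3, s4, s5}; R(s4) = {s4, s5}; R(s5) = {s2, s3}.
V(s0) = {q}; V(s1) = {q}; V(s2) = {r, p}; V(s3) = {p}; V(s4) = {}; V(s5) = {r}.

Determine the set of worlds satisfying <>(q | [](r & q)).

Let φ = <>(q | [](r & q)). Evaluate φ at each world:
  s0 (successors {s3, s5}): φ is false.
  s1 (successors {s4}): φ is false.
  s2 (successors {s2, s4}): φ is false.
  s3 (successors {s1, s3, s4, s5}): φ is true.
  s4 (successors {s4, s5}): φ is false.
  s5 (successors {s2, s3}): φ is false.
For instance, at s4:
  At s4: <>(q | [](r & q)) requires q | [](r & q) at some successor in {s4, s5}.
    At s4: q | [](r & q) is false.
    At s5: q | [](r & q) is false.
  So <>(q | [](r & q)) is false at s4.
Satisfying worlds: {s3}

s3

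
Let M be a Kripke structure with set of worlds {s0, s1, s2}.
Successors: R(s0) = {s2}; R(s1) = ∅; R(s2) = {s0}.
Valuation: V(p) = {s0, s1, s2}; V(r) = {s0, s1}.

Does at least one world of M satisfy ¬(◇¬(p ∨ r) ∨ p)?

No

Let φ = ¬(◇¬(p ∨ r) ∨ p). Evaluate φ at each world:
  s0 (successors {s2}): φ is false.
  s1 (successors ∅): φ is false.
  s2 (successors {s0}): φ is false.
For instance, at s2:
  At s2: ◇¬(p ∨ r) ∨ p is true, so ¬(◇¬(p ∨ r) ∨ p) is false.
    At s2: ◇¬(p ∨ r) is false, p is true, so ◇¬(p ∨ r) ∨ p is true.
      At s2: ◇¬(p ∨ r) requires ¬(p ∨ r) at some successor in {s0}.
        At s0: ¬(p ∨ r) is false.
      So ◇¬(p ∨ r) is false at s2.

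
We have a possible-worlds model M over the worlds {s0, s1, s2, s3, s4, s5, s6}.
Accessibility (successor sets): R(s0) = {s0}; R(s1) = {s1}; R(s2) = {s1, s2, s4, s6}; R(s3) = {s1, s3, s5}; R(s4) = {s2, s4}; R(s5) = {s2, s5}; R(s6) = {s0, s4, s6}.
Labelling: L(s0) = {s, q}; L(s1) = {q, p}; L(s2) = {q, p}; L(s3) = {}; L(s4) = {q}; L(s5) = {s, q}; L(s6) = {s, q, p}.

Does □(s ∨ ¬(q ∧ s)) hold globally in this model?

Let φ = □(s ∨ ¬(q ∧ s)). Evaluate φ at each world:
  s0 (successors {s0}): φ is true.
  s1 (successors {s1}): φ is true.
  s2 (successors {s1, s2, s4, s6}): φ is true.
  s3 (successors {s1, s3, s5}): φ is true.
  s4 (successors {s2, s4}): φ is true.
  s5 (successors {s2, s5}): φ is true.
  s6 (successors {s0, s4, s6}): φ is true.
For instance, at s4:
  At s4: □(s ∨ ¬(q ∧ s)) requires s ∨ ¬(q ∧ s) at every successor {s2, s4}.
    At s2: s ∨ ¬(q ∧ s) is true.
    At s4: s ∨ ¬(q ∧ s) is true.
  So □(s ∨ ¬(q ∧ s)) is true at s4.

Yes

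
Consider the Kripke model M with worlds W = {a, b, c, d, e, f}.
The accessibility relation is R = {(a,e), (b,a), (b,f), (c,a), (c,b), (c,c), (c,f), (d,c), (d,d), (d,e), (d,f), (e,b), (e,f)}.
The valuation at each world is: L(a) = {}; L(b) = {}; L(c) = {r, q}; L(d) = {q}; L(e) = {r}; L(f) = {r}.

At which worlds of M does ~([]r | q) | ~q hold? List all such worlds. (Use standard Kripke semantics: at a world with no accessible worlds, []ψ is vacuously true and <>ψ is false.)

a, b, e, f

Let φ = ~([]r | q) | ~q. Evaluate φ at each world:
  a (successors {e}): φ is true.
  b (successors {a, f}): φ is true.
  c (successors {a, b, c, f}): φ is false.
  d (successors {c, d, e, f}): φ is false.
  e (successors {b, f}): φ is true.
  f (successors ∅): φ is true.
For instance, at b:
  At b: ~([]r | q) is true, ~q is true, so ~([]r | q) | ~q is true.
    At b: []r | q is false, so ~([]r | q) is true.
      At b: []r is false, q is false, so []r | q is false.
Satisfying worlds: {a, b, e, f}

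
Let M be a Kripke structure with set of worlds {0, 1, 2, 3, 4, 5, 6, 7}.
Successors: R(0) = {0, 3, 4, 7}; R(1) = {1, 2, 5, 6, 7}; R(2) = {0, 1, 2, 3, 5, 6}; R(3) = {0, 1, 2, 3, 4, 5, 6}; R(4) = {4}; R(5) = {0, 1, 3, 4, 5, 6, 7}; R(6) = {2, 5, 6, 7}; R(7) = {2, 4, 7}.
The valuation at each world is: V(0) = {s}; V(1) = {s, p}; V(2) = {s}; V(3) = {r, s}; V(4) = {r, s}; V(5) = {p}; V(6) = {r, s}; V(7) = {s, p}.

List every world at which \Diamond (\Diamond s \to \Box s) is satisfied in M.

0, 1, 2, 3, 4, 5, 6, 7

Let φ = \Diamond (\Diamond s \to \Box s). Evaluate φ at each world:
  0 (successors {0, 3, 4, 7}): φ is true.
  1 (successors {1, 2, 5, 6, 7}): φ is true.
  2 (successors {0, 1, 2, 3, 5, 6}): φ is true.
  3 (successors {0, 1, 2, 3, 4, 5, 6}): φ is true.
  4 (successors {4}): φ is true.
  5 (successors {0, 1, 3, 4, 5, 6, 7}): φ is true.
  6 (successors {2, 5, 6, 7}): φ is true.
  7 (successors {2, 4, 7}): φ is true.
For instance, at 6:
  At 6: \Diamond (\Diamond s \to \Box s) requires \Diamond s \to \Box s at some successor in {2, 5, 6, 7}.
    \Diamond s \to \Box s holds at 7, so \Diamond (\Diamond s \to \Box s) is true at 6.
      At 7: \Diamond s is true, \Box s is true, so \Diamond s \to \Box s is true.
Satisfying worlds: {0, 1, 2, 3, 4, 5, 6, 7}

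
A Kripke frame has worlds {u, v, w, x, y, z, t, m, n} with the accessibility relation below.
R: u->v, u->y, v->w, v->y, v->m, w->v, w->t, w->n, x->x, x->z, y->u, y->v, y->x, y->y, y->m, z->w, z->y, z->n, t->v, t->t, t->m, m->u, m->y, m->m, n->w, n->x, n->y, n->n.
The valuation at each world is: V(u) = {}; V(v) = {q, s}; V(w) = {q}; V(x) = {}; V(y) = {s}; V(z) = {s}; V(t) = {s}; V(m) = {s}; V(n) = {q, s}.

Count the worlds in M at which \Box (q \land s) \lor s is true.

6

Let φ = \Box (q \land s) \lor s. Evaluate φ at each world:
  u (successors {v, y}): φ is false.
  v (successors {w, y, m}): φ is true.
  w (successors {v, t, n}): φ is false.
  x (successors {x, z}): φ is false.
  y (successors {u, v, x, y, m}): φ is true.
  z (successors {w, y, n}): φ is true.
  t (successors {v, t, m}): φ is true.
  m (successors {u, y, m}): φ is true.
  n (successors {w, x, y, n}): φ is true.
For instance, at u:
  At u: \Box (q \land s) is false, s is false, so \Box (q \land s) \lor s is false.
    At u: \Box (q \land s) requires q \land s at every successor {v, y}.
      q \land s fails at y, so \Box (q \land s) is false at u.
Satisfying worlds: {v, y, z, t, m, n}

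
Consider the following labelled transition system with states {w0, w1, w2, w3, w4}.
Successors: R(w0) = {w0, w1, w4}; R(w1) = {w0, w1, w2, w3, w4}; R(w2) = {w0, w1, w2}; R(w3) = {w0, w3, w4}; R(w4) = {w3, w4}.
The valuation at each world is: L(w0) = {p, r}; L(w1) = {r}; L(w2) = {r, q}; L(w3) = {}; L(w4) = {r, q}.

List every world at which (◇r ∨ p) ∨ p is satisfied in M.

Let φ = (◇r ∨ p) ∨ p. Evaluate φ at each world:
  w0 (successors {w0, w1, w4}): φ is true.
  w1 (successors {w0, w1, w2, w3, w4}): φ is true.
  w2 (successors {w0, w1, w2}): φ is true.
  w3 (successors {w0, w3, w4}): φ is true.
  w4 (successors {w3, w4}): φ is true.
For instance, at w3:
  At w3: ◇r ∨ p is true, p is false, so (◇r ∨ p) ∨ p is true.
    At w3: ◇r is true, p is false, so ◇r ∨ p is true.
      At w3: ◇r requires r at some successor in {w0, w3, w4}.
        r holds at w0, so ◇r is true at w3.
Satisfying worlds: {w0, w1, w2, w3, w4}

w0, w1, w2, w3, w4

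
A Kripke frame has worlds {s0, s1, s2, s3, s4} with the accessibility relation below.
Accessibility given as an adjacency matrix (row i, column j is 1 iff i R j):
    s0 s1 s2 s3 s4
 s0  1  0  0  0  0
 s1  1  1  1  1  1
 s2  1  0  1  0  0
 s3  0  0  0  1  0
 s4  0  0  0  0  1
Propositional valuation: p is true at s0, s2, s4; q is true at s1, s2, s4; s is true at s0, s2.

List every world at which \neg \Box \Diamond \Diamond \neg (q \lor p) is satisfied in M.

Let φ = \neg \Box \Diamond \Diamond \neg (q \lor p). Evaluate φ at each world:
  s0 (successors {s0}): φ is true.
  s1 (successors {s0, s1, s2, s3, s4}): φ is true.
  s2 (successors {s0, s2}): φ is true.
  s3 (successors {s3}): φ is false.
  s4 (successors {s4}): φ is true.
For instance, at s3:
  At s3: \Box \Diamond \Diamond \neg (q \lor p) is true, so \neg \Box \Diamond \Diamond \neg (q \lor p) is false.
    At s3: \Box \Diamond \Diamond \neg (q \lor p) requires \Diamond \Diamond \neg (q \lor p) at every successor {s3}.
      At s3: \Diamond \Diamond \neg (q \lor p) is true.
    So \Box \Diamond \Diamond \neg (q \lor p) is true at s3.
Satisfying worlds: {s0, s1, s2, s4}

s0, s1, s2, s4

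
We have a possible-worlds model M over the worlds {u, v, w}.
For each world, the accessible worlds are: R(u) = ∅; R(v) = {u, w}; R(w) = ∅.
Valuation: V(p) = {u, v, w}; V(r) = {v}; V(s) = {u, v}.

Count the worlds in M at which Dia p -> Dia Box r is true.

3

Recall that Box ψ holds at a world iff ψ holds at every accessible world, and Dia ψ holds iff ψ holds at some accessible world.
Let φ = Dia p -> Dia Box r. Evaluate φ at each world:
  u (successors ∅): φ is true.
  v (successors {u, w}): φ is true.
  w (successors ∅): φ is true.
For instance, at v:
  At v: Dia p is true, Dia Box r is true, so Dia p -> Dia Box r is true.
    At v: Dia p requires p at some successor in {u, w}.
      p holds at u, so Dia p is true at v.
    At v: Dia Box r requires Box r at some successor in {u, w}.
      Box r holds at u, so Dia Box r is true at v.
Satisfying worlds: {u, v, w}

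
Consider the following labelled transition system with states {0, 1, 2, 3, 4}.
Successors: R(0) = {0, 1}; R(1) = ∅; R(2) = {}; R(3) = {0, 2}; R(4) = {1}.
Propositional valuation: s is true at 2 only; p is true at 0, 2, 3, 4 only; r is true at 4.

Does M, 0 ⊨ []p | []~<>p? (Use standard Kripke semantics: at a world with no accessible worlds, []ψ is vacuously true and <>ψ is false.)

No

At 0: []p is false, []~<>p is false, so []p | []~<>p is false.
  At 0: []p requires p at every successor {0, 1}.
    p fails at 1, so []p is false at 0.
  At 0: []~<>p requires ~<>p at every successor {0, 1}.
    ~<>p fails at 0, so []~<>p is false at 0.
      At 0: <>p is true, so ~<>p is false.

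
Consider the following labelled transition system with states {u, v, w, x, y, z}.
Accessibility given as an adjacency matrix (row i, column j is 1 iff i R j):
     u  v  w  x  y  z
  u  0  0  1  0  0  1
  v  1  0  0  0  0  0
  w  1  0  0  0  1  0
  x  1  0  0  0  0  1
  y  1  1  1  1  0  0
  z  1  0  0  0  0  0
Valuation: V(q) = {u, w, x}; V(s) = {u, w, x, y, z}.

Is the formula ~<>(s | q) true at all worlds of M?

Let φ = ~<>(s | q). Evaluate φ at each world:
  u (successors {w, z}): φ is false.
  v (successors {u}): φ is false.
  w (successors {u, y}): φ is false.
  x (successors {u, z}): φ is false.
  y (successors {u, v, w, x}): φ is false.
  z (successors {u}): φ is false.
Detail at u (counterexample):
  At u: <>(s | q) is true, so ~<>(s | q) is false.
    At u: <>(s | q) requires s | q at some successor in {w, z}.
      s | q holds at w, so <>(s | q) is true at u.

No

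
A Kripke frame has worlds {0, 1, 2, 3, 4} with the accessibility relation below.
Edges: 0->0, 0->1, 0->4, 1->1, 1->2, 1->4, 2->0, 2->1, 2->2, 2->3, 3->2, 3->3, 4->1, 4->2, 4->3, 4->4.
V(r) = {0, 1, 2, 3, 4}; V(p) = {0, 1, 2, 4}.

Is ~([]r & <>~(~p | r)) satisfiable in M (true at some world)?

Yes

Let φ = ~([]r & <>~(~p | r)). Evaluate φ at each world:
  0 (successors {0, 1, 4}): φ is true.
  1 (successors {1, 2, 4}): φ is true.
  2 (successors {0, 1, 2, 3}): φ is true.
  3 (successors {2, 3}): φ is true.
  4 (successors {1, 2, 3, 4}): φ is true.
Detail at 0 (witness):
  At 0: []r & <>~(~p | r) is false, so ~([]r & <>~(~p | r)) is true.
    At 0: []r is true, <>~(~p | r) is false, so []r & <>~(~p | r) is false.
      At 0: []r requires r at every successor {0, 1, 4}.
        At 0: r is true.
        At 1: r is true.
        At 4: r is true.
      So []r is true at 0.
      At 0: <>~(~p | r) requires ~(~p | r) at some successor in {0, 1, 4}.
        At 0: ~(~p | r) is false.
        At 1: ~(~p | r) is false.
        At 4: ~(~p | r) is false.
      So <>~(~p | r) is false at 0.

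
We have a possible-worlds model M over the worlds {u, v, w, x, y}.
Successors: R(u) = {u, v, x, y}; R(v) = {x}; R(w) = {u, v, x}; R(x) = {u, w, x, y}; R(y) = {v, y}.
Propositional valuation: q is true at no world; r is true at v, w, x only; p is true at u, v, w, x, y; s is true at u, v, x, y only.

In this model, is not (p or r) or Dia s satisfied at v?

Yes

At v: not (p or r) is false, Dia s is true, so not (p or r) or Dia s is true.
  At v: Dia s requires s at some successor in {x}.
    s holds at x, so Dia s is true at v.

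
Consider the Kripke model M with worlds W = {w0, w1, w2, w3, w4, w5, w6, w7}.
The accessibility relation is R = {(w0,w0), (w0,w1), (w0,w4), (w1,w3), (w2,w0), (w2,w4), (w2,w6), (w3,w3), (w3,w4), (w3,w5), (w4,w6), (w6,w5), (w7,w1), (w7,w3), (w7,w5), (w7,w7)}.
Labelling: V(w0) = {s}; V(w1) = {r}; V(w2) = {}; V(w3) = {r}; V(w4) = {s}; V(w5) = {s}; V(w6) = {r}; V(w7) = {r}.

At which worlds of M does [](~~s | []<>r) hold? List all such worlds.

w0, w5, w6

Let φ = [](~~s | []<>r). Evaluate φ at each world:
  w0 (successors {w0, w1, w4}): φ is true.
  w1 (successors {w3}): φ is false.
  w2 (successors {w0, w4, w6}): φ is false.
  w3 (successors {w3, w4, w5}): φ is false.
  w4 (successors {w6}): φ is false.
  w5 (successors ∅): φ is true.
  w6 (successors {w5}): φ is true.
  w7 (successors {w1, w3, w5, w7}): φ is false.
For instance, at w4:
  At w4: [](~~s | []<>r) requires ~~s | []<>r at every successor {w6}.
    ~~s | []<>r fails at w6, so [](~~s | []<>r) is false at w4.
      At w6: ~~s is false, []<>r is false, so ~~s | []<>r is false.
Satisfying worlds: {w0, w5, w6}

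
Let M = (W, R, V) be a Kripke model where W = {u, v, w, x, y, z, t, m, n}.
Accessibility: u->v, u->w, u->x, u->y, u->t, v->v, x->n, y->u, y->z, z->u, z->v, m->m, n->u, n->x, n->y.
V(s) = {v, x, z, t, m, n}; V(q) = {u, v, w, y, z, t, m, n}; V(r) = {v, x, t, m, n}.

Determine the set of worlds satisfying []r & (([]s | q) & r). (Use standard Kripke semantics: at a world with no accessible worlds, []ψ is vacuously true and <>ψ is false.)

Let φ = []r & (([]s | q) & r). Evaluate φ at each world:
  u (successors {v, w, x, y, t}): φ is false.
  v (successors {v}): φ is true.
  w (successors ∅): φ is false.
  x (successors {n}): φ is true.
  y (successors {u, z}): φ is false.
  z (successors {u, v}): φ is false.
  t (successors ∅): φ is true.
  m (successors {m}): φ is true.
  n (successors {u, x, y}): φ is false.
For instance, at v:
  At v: []r is true, ([]s | q) & r is true, so []r & (([]s | q) & r) is true.
    At v: []r requires r at every successor {v}.
      At v: r is true.
    So []r is true at v.
    At v: []s | q is true, r is true, so ([]s | q) & r is true.
      At v: []s is true, q is true, so []s | q is true.
Satisfying worlds: {v, x, t, m}

v, x, t, m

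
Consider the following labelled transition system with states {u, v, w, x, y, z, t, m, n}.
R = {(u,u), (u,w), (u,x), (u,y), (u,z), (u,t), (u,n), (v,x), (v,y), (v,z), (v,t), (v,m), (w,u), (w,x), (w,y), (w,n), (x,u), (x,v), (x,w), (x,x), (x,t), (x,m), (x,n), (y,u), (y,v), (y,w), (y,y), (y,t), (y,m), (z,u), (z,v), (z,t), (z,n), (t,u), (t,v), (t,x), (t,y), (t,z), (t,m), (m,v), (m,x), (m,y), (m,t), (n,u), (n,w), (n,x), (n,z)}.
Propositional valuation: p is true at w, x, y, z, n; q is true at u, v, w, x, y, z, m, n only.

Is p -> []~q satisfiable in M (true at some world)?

Yes

Let φ = p -> []~q. Evaluate φ at each world:
  u (successors {u, w, x, y, z, t, n}): φ is true.
  v (successors {x, y, z, t, m}): φ is true.
  w (successors {u, x, y, n}): φ is false.
  x (successors {u, v, w, x, t, m, n}): φ is false.
  y (successors {u, v, w, y, t, m}): φ is false.
  z (successors {u, v, t, n}): φ is false.
  t (successors {u, v, x, y, z, m}): φ is true.
  m (successors {v, x, y, t}): φ is true.
  n (successors {u, w, x, z}): φ is false.
Detail at u (witness):
  At u: p is false, []~q is false, so p -> []~q is true.
    At u: []~q requires ~q at every successor {u, w, x, y, z, t, n}.
      ~q fails at u, so []~q is false at u.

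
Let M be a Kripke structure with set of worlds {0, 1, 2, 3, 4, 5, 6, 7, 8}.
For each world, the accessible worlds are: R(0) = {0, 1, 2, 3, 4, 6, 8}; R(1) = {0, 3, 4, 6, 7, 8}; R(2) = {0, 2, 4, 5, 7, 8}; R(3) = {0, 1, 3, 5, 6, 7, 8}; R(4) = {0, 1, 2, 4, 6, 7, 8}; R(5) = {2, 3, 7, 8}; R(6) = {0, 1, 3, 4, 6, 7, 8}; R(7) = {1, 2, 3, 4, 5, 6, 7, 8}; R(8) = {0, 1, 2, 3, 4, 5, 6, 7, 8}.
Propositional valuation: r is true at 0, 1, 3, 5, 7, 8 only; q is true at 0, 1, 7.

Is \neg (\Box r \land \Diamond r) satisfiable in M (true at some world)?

Yes

Recall that \Box ψ holds at a world iff ψ holds at every accessible world, and \Diamond ψ holds iff ψ holds at some accessible world.
Let φ = \neg (\Box r \land \Diamond r). Evaluate φ at each world:
  0 (successors {0, 1, 2, 3, 4, 6, 8}): φ is true.
  1 (successors {0, 3, 4, 6, 7, 8}): φ is true.
  2 (successors {0, 2, 4, 5, 7, 8}): φ is true.
  3 (successors {0, 1, 3, 5, 6, 7, 8}): φ is true.
  4 (successors {0, 1, 2, 4, 6, 7, 8}): φ is true.
  5 (successors {2, 3, 7, 8}): φ is true.
  6 (successors {0, 1, 3, 4, 6, 7, 8}): φ is true.
  7 (successors {1, 2, 3, 4, 5, 6, 7, 8}): φ is true.
  8 (successors {0, 1, 2, 3, 4, 5, 6, 7, 8}): φ is true.
Detail at 0 (witness):
  At 0: \Box r \land \Diamond r is false, so \neg (\Box r \land \Diamond r) is true.
    At 0: \Box r is false, \Diamond r is true, so \Box r \land \Diamond r is false.
      At 0: \Box r requires r at every successor {0, 1, 2, 3, 4, 6, 8}.
        r fails at 2, so \Box r is false at 0.
      At 0: \Diamond r requires r at some successor in {0, 1, 2, 3, 4, 6, 8}.
        r holds at 0, so \Diamond r is true at 0.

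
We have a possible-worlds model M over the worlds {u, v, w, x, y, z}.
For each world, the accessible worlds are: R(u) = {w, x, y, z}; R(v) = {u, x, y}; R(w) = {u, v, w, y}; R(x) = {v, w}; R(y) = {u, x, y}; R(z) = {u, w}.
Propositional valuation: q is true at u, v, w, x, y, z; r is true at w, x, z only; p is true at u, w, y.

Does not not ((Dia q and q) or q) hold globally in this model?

Yes

Let φ = not not ((Dia q and q) or q). Evaluate φ at each world:
  u (successors {w, x, y, z}): φ is true.
  v (successors {u, x, y}): φ is true.
  w (successors {u, v, w, y}): φ is true.
  x (successors {v, w}): φ is true.
  y (successors {u, x, y}): φ is true.
  z (successors {u, w}): φ is true.
For instance, at x:
  At x: not ((Dia q and q) or q) is false, so not not ((Dia q and q) or q) is true.
    At x: (Dia q and q) or q is true, so not ((Dia q and q) or q) is false.
      At x: Dia q and q is true, q is true, so (Dia q and q) or q is true.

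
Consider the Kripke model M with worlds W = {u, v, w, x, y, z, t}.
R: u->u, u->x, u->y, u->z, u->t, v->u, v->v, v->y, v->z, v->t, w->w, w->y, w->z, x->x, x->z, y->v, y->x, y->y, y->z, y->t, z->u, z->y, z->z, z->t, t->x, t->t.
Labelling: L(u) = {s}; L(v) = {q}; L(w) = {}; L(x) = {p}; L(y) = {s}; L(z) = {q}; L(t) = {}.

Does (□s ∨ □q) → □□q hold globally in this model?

Let φ = (□s ∨ □q) → □□q. Evaluate φ at each world:
  u (successors {u, x, y, z, t}): φ is true.
  v (successors {u, v, y, z, t}): φ is true.
  w (successors {w, y, z}): φ is true.
  x (successors {x, z}): φ is true.
  y (successors {v, x, y, z, t}): φ is true.
  z (successors {u, y, z, t}): φ is true.
  t (successors {x, t}): φ is true.
For instance, at x:
  At x: □s ∨ □q is false, □□q is false, so (□s ∨ □q) → □□q is true.
    At x: □s is false, □q is false, so □s ∨ □q is false.
      At x: □s requires s at every successor {x, z}.
        s fails at x, so □s is false at x.
      At x: □q requires q at every successor {x, z}.
        q fails at x, so □q is false at x.
    At x: □□q requires □q at every successor {x, z}.
      □q fails at x, so □□q is false at x.

Yes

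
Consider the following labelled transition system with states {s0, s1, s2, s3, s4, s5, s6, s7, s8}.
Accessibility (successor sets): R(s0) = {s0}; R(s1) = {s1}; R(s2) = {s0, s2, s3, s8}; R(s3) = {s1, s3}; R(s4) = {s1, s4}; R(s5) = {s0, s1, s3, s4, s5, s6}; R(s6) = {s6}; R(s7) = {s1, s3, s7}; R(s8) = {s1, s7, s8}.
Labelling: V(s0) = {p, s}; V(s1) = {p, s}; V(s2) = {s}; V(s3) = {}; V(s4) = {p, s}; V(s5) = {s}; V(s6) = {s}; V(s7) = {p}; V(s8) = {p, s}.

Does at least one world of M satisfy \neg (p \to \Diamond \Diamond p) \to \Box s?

Recall that \Box ψ holds at a world iff ψ holds at every accessible world, and \Diamond ψ holds iff ψ holds at some accessible world.
Let φ = \neg (p \to \Diamond \Diamond p) \to \Box s. Evaluate φ at each world:
  s0 (successors {s0}): φ is true.
  s1 (successors {s1}): φ is true.
  s2 (successors {s0, s2, s3, s8}): φ is true.
  s3 (successors {s1, s3}): φ is true.
  s4 (successors {s1, s4}): φ is true.
  s5 (successors {s0, s1, s3, s4, s5, s6}): φ is true.
  s6 (successors {s6}): φ is true.
  s7 (successors {s1, s3, s7}): φ is true.
  s8 (successors {s1, s7, s8}): φ is true.
Detail at s0 (witness):
  At s0: \neg (p \to \Diamond \Diamond p) is false, \Box s is true, so \neg (p \to \Diamond \Diamond p) \to \Box s is true.
    At s0: p \to \Diamond \Diamond p is true, so \neg (p \to \Diamond \Diamond p) is false.
      At s0: p is true, \Diamond \Diamond p is true, so p \to \Diamond \Diamond p is true.
    At s0: \Box s requires s at every successor {s0}.
      At s0: s is true.
    So \Box s is true at s0.

Yes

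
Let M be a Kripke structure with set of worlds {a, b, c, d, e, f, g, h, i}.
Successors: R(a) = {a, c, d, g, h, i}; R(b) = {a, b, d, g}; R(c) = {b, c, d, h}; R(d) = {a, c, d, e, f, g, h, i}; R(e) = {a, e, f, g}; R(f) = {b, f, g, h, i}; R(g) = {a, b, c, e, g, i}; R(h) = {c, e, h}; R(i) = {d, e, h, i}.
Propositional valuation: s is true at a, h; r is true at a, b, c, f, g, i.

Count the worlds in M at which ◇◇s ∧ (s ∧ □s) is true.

Let φ = ◇◇s ∧ (s ∧ □s). Evaluate φ at each world:
  a (successors {a, c, d, g, h, i}): φ is false.
  b (successors {a, b, d, g}): φ is false.
  c (successors {b, c, d, h}): φ is false.
  d (successors {a, c, d, e, f, g, h, i}): φ is false.
  e (successors {a, e, f, g}): φ is false.
  f (successors {b, f, g, h, i}): φ is false.
  g (successors {a, b, c, e, g, i}): φ is false.
  h (successors {c, e, h}): φ is false.
  i (successors {d, e, h, i}): φ is false.
For instance, at c:
  At c: ◇◇s is true, s ∧ □s is false, so ◇◇s ∧ (s ∧ □s) is false.
    At c: ◇◇s requires ◇s at some successor in {b, c, d, h}.
      ◇s holds at b, so ◇◇s is true at c.
    At c: s is false, □s is false, so s ∧ □s is false.
      At c: □s requires s at every successor {b, c, d, h}.
        s fails at b, so □s is false at c.
Satisfying worlds: none.

0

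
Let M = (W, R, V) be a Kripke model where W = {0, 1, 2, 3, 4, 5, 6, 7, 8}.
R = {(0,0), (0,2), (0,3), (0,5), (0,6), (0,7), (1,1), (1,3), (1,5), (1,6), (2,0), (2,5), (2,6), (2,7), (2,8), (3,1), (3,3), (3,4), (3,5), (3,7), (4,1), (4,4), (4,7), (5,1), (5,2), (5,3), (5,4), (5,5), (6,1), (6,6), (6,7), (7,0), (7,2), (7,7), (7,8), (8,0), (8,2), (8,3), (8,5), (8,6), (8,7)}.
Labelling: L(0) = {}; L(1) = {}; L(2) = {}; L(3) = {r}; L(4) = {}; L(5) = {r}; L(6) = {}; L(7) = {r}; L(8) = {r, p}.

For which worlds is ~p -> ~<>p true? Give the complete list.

Let φ = ~p -> ~<>p. Evaluate φ at each world:
  0 (successors {0, 2, 3, 5, 6, 7}): φ is true.
  1 (successors {1, 3, 5, 6}): φ is true.
  2 (successors {0, 5, 6, 7, 8}): φ is false.
  3 (successors {1, 3, 4, 5, 7}): φ is true.
  4 (successors {1, 4, 7}): φ is true.
  5 (successors {1, 2, 3, 4, 5}): φ is true.
  6 (successors {1, 6, 7}): φ is true.
  7 (successors {0, 2, 7, 8}): φ is false.
  8 (successors {0, 2, 3, 5, 6, 7}): φ is true.
For instance, at 7:
  At 7: ~p is true, ~<>p is false, so ~p -> ~<>p is false.
    At 7: <>p is true, so ~<>p is false.
      At 7: <>p requires p at some successor in {0, 2, 7, 8}.
        p holds at 8, so <>p is true at 7.
Satisfying worlds: {0, 1, 3, 4, 5, 6, 8}

0, 1, 3, 4, 5, 6, 8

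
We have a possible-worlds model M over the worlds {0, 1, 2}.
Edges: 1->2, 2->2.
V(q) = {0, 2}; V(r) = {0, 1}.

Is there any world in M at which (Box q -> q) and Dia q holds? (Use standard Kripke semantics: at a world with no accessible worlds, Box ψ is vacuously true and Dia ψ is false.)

Yes

Let φ = (Box q -> q) and Dia q. Evaluate φ at each world:
  0 (successors ∅): φ is false.
  1 (successors {2}): φ is false.
  2 (successors {2}): φ is true.
Detail at 2 (witness):
  At 2: Box q -> q is true, Dia q is true, so (Box q -> q) and Dia q is true.
    At 2: Box q is true, q is true, so Box q -> q is true.
      At 2: Box q requires q at every successor {2}.
        At 2: q is true.
      So Box q is true at 2.
    At 2: Dia q requires q at some successor in {2}.
      q holds at 2, so Dia q is true at 2.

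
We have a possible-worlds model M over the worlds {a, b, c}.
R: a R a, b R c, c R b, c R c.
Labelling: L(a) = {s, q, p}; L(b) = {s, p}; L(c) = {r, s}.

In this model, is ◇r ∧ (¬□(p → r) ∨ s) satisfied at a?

No

At a: ◇r is false, ¬□(p → r) ∨ s is true, so ◇r ∧ (¬□(p → r) ∨ s) is false.
  At a: ◇r requires r at some successor in {a}.
    At a: r is false.
  So ◇r is false at a.
  At a: ¬□(p → r) is true, s is true, so ¬□(p → r) ∨ s is true.
    At a: □(p → r) is false, so ¬□(p → r) is true.
      At a: □(p → r) requires p → r at every successor {a}.
        p → r fails at a, so □(p → r) is false at a.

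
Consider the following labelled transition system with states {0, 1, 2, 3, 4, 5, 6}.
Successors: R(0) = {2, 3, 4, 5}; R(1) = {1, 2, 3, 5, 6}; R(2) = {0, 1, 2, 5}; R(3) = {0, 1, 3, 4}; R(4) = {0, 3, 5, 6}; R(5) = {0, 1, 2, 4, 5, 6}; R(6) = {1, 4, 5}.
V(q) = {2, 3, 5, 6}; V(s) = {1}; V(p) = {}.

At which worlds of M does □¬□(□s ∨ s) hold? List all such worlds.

0, 1, 2, 3, 4, 5, 6

Recall that □ψ holds at a world iff ψ holds at every accessible world, and ◇ψ holds iff ψ holds at some accessible world.
Let φ = □¬□(□s ∨ s). Evaluate φ at each world:
  0 (successors {2, 3, 4, 5}): φ is true.
  1 (successors {1, 2, 3, 5, 6}): φ is true.
  2 (successors {0, 1, 2, 5}): φ is true.
  3 (successors {0, 1, 3, 4}): φ is true.
  4 (successors {0, 3, 5, 6}): φ is true.
  5 (successors {0, 1, 2, 4, 5, 6}): φ is true.
  6 (successors {1, 4, 5}): φ is true.
For instance, at 1:
  At 1: □¬□(□s ∨ s) requires ¬□(□s ∨ s) at every successor {1, 2, 3, 5, 6}.
    At 1: ¬□(□s ∨ s) is true.
    At 2: ¬□(□s ∨ s) is true.
    At 3: ¬□(□s ∨ s) is true.
    At 5: ¬□(□s ∨ s) is true.
    At 6: ¬□(□s ∨ s) is true.
  So □¬□(□s ∨ s) is true at 1.
Satisfying worlds: {0, 1, 2, 3, 4, 5, 6}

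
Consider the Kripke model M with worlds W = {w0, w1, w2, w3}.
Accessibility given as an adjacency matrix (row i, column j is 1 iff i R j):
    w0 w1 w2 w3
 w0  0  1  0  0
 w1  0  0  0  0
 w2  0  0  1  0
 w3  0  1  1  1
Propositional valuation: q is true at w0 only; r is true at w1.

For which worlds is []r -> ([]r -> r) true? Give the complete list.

w1, w2, w3

Let φ = []r -> ([]r -> r). Evaluate φ at each world:
  w0 (successors {w1}): φ is false.
  w1 (successors ∅): φ is true.
  w2 (successors {w2}): φ is true.
  w3 (successors {w1, w2, w3}): φ is true.
For instance, at w2:
  At w2: []r is false, []r -> r is true, so []r -> ([]r -> r) is true.
    At w2: []r requires r at every successor {w2}.
      r fails at w2, so []r is false at w2.
    At w2: []r is false, r is false, so []r -> r is true.
      At w2: []r requires r at every successor {w2}.
        r fails at w2, so []r is false at w2.
Satisfying worlds: {w1, w2, w3}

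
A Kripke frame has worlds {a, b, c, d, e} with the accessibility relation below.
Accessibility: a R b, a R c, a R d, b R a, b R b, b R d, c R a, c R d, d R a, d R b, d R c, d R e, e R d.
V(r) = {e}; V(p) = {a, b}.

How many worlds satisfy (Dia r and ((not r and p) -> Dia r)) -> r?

Let φ = (Dia r and ((not r and p) -> Dia r)) -> r. Evaluate φ at each world:
  a (successors {b, c, d}): φ is true.
  b (successors {a, b, d}): φ is true.
  c (successors {a, d}): φ is true.
  d (successors {a, b, c, e}): φ is false.
  e (successors {d}): φ is true.
For instance, at e:
  At e: Dia r and ((not r and p) -> Dia r) is false, r is true, so (Dia r and ((not r and p) -> Dia r)) -> r is true.
    At e: Dia r is false, (not r and p) -> Dia r is true, so Dia r and ((not r and p) -> Dia r) is false.
      At e: Dia r requires r at some successor in {d}.
        At d: r is false.
      So Dia r is false at e.
      At e: not r and p is false, Dia r is false, so (not r and p) -> Dia r is true.
Satisfying worlds: {a, b, c, e}

4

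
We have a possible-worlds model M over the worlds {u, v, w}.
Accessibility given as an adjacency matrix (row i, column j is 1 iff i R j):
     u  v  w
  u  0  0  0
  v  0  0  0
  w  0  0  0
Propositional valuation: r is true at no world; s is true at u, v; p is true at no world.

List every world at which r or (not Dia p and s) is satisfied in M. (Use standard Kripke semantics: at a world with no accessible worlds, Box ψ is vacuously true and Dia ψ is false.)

Let φ = r or (not Dia p and s). Evaluate φ at each world:
  u (successors ∅): φ is true.
  v (successors ∅): φ is true.
  w (successors ∅): φ is false.
For instance, at v:
  At v: r is false, not Dia p and s is true, so r or (not Dia p and s) is true.
    At v: not Dia p is true, s is true, so not Dia p and s is true.
      At v: Dia p is false, so not Dia p is true.
Satisfying worlds: {u, v}

u, v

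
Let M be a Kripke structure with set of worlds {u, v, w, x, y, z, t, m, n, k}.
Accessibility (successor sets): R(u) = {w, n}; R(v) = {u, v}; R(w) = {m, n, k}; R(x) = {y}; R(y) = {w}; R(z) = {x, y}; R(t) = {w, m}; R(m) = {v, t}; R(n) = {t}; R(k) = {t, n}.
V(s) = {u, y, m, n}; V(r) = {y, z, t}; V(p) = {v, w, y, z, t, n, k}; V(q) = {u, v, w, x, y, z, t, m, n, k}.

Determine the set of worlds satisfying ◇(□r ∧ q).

Let φ = ◇(□r ∧ q). Evaluate φ at each world:
  u (successors {w, n}): φ is true.
  v (successors {u, v}): φ is false.
  w (successors {m, n, k}): φ is true.
  x (successors {y}): φ is false.
  y (successors {w}): φ is false.
  z (successors {x, y}): φ is true.
  t (successors {w, m}): φ is false.
  m (successors {v, t}): φ is false.
  n (successors {t}): φ is false.
  k (successors {t, n}): φ is true.
For instance, at m:
  At m: ◇(□r ∧ q) requires □r ∧ q at some successor in {v, t}.
    At v: □r ∧ q is false.
    At t: □r ∧ q is false.
  So ◇(□r ∧ q) is false at m.
Satisfying worlds: {u, w, z, k}

u, w, z, k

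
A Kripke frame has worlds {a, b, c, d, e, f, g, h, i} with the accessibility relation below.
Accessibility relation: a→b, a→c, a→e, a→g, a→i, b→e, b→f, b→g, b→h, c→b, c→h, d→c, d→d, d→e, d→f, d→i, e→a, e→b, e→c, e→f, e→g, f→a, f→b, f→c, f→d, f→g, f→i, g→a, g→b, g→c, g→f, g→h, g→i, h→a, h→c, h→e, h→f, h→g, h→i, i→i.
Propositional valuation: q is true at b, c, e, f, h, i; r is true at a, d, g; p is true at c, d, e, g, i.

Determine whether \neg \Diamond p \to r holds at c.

No

Recall that \Diamond ψ holds at a world iff ψ holds at some accessible world.
At c: \neg \Diamond p is true, r is false, so \neg \Diamond p \to r is false.
  At c: \Diamond p is false, so \neg \Diamond p is true.
    At c: \Diamond p requires p at some successor in {b, h}.
      At b: p is false.
      At h: p is false.
    So \Diamond p is false at c.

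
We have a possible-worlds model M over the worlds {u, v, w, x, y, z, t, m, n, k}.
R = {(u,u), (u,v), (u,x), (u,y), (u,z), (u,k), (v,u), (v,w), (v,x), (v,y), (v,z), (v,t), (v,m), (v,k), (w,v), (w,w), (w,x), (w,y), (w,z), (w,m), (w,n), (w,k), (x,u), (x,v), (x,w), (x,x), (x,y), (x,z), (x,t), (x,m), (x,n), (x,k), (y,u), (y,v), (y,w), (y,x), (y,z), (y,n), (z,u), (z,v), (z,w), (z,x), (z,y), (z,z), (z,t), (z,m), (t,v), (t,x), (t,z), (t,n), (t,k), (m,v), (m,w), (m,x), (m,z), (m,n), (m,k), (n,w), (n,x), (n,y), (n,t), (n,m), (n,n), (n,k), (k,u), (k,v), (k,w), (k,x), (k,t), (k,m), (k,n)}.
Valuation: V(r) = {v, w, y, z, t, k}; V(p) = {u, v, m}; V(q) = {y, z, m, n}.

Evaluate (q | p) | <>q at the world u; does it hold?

Yes

At u: q | p is true, <>q is true, so (q | p) | <>q is true.
  At u: <>q requires q at some successor in {u, v, x, y, z, k}.
    q holds at y, so <>q is true at u.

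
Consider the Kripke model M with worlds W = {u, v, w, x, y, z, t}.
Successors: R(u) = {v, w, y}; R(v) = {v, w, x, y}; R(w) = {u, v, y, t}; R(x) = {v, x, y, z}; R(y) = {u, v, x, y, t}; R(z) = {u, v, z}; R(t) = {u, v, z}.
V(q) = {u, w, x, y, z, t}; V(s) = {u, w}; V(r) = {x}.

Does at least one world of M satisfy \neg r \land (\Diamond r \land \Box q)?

No

Recall that \Box ψ holds at a world iff ψ holds at every accessible world, and \Diamond ψ holds iff ψ holds at some accessible world.
Let φ = \neg r \land (\Diamond r \land \Box q). Evaluate φ at each world:
  u (successors {v, w, y}): φ is false.
  v (successors {v, w, x, y}): φ is false.
  w (successors {u, v, y, t}): φ is false.
  x (successors {v, x, y, z}): φ is false.
  y (successors {u, v, x, y, t}): φ is false.
  z (successors {u, v, z}): φ is false.
  t (successors {u, v, z}): φ is false.
For instance, at x:
  At x: \neg r is false, \Diamond r \land \Box q is false, so \neg r \land (\Diamond r \land \Box q) is false.
    At x: \Diamond r is true, \Box q is false, so \Diamond r \land \Box q is false.
      At x: \Diamond r requires r at some successor in {v, x, y, z}.
        r holds at x, so \Diamond r is true at x.
      At x: \Box q requires q at every successor {v, x, y, z}.
        q fails at v, so \Box q is false at x.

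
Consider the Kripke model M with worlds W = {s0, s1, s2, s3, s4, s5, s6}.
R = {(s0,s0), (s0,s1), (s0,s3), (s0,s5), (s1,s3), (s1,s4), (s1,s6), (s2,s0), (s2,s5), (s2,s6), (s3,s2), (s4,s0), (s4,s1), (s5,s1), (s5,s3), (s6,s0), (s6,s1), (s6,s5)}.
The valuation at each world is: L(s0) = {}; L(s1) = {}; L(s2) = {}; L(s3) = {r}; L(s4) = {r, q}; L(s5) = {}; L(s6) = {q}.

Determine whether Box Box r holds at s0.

No

Recall that Box ψ holds at a world iff ψ holds at every accessible world, and Dia ψ holds iff ψ holds at some accessible world.
At s0: Box Box r requires Box r at every successor {s0, s1, s3, s5}.
  Box r fails at s0, so Box Box r is false at s0.
    At s0: Box r requires r at every successor {s0, s1, s3, s5}.
      r fails at s0, so Box r is false at s0.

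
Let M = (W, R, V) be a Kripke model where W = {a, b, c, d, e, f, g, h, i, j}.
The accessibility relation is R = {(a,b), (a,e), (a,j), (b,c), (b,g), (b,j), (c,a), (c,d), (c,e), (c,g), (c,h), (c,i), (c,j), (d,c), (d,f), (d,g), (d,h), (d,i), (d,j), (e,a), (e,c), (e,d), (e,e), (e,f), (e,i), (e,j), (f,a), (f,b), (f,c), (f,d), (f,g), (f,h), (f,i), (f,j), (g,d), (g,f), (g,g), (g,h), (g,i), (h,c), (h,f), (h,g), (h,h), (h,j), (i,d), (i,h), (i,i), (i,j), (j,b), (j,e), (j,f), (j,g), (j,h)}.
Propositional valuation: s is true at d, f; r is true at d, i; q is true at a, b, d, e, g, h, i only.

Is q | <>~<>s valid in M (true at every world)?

Let φ = q | <>~<>s. Evaluate φ at each world:
  a (successors {b, e, j}): φ is true.
  b (successors {c, g, j}): φ is true.
  c (successors {a, d, e, g, h, i, j}): φ is true.
  d (successors {c, f, g, h, i, j}): φ is true.
  e (successors {a, c, d, e, f, i, j}): φ is true.
  f (successors {a, b, c, d, g, h, i, j}): φ is true.
  g (successors {d, f, g, h, i}): φ is true.
  h (successors {c, f, g, h, j}): φ is true.
  i (successors {d, h, i, j}): φ is true.
  j (successors {b, e, f, g, h}): φ is true.
For instance, at h:
  At h: q is true, <>~<>s is false, so q | <>~<>s is true.
    At h: <>~<>s requires ~<>s at some successor in {c, f, g, h, j}.
      At c: ~<>s is false.
      At f: ~<>s is false.
      At g: ~<>s is false.
      At h: ~<>s is false.
      At j: ~<>s is false.
    So <>~<>s is false at h.

Yes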